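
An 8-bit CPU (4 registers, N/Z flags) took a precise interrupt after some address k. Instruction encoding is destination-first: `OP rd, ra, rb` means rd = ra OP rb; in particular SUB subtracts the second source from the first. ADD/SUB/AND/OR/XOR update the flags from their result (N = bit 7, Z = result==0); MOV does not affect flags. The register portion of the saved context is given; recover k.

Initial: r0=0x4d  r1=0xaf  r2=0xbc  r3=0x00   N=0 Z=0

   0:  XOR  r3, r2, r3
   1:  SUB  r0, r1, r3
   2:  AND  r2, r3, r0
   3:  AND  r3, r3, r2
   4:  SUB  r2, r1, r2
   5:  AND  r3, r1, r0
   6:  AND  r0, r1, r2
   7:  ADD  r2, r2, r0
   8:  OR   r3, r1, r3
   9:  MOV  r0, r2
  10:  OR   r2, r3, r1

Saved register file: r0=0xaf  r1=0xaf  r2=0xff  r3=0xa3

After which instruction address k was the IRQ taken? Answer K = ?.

K = 6

after  0: r0=0x4d r1=0xaf r2=0xbc r3=0xbc  N=1 Z=0
after  1: r0=0xf3 r1=0xaf r2=0xbc r3=0xbc  N=1 Z=0
after  2: r0=0xf3 r1=0xaf r2=0xb0 r3=0xbc  N=1 Z=0
after  3: r0=0xf3 r1=0xaf r2=0xb0 r3=0xb0  N=1 Z=0
after  4: r0=0xf3 r1=0xaf r2=0xff r3=0xb0  N=1 Z=0
after  5: r0=0xf3 r1=0xaf r2=0xff r3=0xa3  N=1 Z=0
after  6: r0=0xaf r1=0xaf r2=0xff r3=0xa3  N=1 Z=0
-- IRQ taken; context saved, return-PC = 7 --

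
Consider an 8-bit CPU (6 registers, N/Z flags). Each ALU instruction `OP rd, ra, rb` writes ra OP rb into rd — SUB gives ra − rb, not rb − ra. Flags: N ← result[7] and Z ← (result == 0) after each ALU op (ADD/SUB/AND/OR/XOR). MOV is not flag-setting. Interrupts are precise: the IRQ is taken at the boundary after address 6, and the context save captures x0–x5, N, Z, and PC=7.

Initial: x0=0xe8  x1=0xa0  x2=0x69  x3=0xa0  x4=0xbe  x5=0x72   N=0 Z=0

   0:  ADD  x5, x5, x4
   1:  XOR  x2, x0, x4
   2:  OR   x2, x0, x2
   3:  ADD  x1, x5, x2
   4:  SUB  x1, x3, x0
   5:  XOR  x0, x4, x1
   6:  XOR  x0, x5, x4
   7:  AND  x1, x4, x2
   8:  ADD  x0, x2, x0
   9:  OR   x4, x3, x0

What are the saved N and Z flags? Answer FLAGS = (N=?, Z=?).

after  0: x0=0xe8 x1=0xa0 x2=0x69 x3=0xa0 x4=0xbe x5=0x30  N=0 Z=0
after  1: x0=0xe8 x1=0xa0 x2=0x56 x3=0xa0 x4=0xbe x5=0x30  N=0 Z=0
after  2: x0=0xe8 x1=0xa0 x2=0xfe x3=0xa0 x4=0xbe x5=0x30  N=1 Z=0
after  3: x0=0xe8 x1=0x2e x2=0xfe x3=0xa0 x4=0xbe x5=0x30  N=0 Z=0
after  4: x0=0xe8 x1=0xb8 x2=0xfe x3=0xa0 x4=0xbe x5=0x30  N=1 Z=0
after  5: x0=0x06 x1=0xb8 x2=0xfe x3=0xa0 x4=0xbe x5=0x30  N=0 Z=0
after  6: x0=0x8e x1=0xb8 x2=0xfe x3=0xa0 x4=0xbe x5=0x30  N=1 Z=0
-- IRQ taken; context saved, return-PC = 7 --

FLAGS = (N=1, Z=0)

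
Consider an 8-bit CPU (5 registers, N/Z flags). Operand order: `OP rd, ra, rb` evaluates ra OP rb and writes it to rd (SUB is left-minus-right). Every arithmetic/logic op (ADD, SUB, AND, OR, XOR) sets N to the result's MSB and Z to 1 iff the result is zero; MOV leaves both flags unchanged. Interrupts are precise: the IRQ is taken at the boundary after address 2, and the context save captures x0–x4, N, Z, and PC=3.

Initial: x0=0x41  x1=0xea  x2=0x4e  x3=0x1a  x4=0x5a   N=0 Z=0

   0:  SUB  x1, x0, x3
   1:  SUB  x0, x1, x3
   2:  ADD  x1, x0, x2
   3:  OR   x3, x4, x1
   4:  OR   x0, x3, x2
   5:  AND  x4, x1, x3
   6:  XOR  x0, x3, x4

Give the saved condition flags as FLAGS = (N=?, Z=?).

after  0: x0=0x41 x1=0x27 x2=0x4e x3=0x1a x4=0x5a  N=0 Z=0
after  1: x0=0x0d x1=0x27 x2=0x4e x3=0x1a x4=0x5a  N=0 Z=0
after  2: x0=0x0d x1=0x5b x2=0x4e x3=0x1a x4=0x5a  N=0 Z=0
-- IRQ taken; context saved, return-PC = 3 --

FLAGS = (N=0, Z=0)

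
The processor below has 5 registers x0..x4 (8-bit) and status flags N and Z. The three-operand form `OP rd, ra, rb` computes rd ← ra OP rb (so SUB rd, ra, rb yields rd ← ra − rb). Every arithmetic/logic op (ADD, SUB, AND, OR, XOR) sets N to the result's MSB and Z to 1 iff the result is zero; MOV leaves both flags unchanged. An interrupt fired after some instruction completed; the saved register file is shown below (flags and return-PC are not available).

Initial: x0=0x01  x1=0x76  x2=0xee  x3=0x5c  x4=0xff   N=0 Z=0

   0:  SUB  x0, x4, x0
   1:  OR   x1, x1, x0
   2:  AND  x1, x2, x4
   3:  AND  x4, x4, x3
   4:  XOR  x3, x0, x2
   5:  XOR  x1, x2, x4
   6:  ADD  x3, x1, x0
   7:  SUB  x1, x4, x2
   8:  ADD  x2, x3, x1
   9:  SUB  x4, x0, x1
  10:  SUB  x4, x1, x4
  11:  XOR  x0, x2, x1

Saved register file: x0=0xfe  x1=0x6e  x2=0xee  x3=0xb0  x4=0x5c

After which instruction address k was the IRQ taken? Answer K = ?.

K = 7

after  0: x0=0xfe x1=0x76 x2=0xee x3=0x5c x4=0xff  N=1 Z=0
after  1: x0=0xfe x1=0xfe x2=0xee x3=0x5c x4=0xff  N=1 Z=0
after  2: x0=0xfe x1=0xee x2=0xee x3=0x5c x4=0xff  N=1 Z=0
after  3: x0=0xfe x1=0xee x2=0xee x3=0x5c x4=0x5c  N=0 Z=0
after  4: x0=0xfe x1=0xee x2=0xee x3=0x10 x4=0x5c  N=0 Z=0
after  5: x0=0xfe x1=0xb2 x2=0xee x3=0x10 x4=0x5c  N=1 Z=0
after  6: x0=0xfe x1=0xb2 x2=0xee x3=0xb0 x4=0x5c  N=1 Z=0
after  7: x0=0xfe x1=0x6e x2=0xee x3=0xb0 x4=0x5c  N=0 Z=0
-- IRQ taken; context saved, return-PC = 8 --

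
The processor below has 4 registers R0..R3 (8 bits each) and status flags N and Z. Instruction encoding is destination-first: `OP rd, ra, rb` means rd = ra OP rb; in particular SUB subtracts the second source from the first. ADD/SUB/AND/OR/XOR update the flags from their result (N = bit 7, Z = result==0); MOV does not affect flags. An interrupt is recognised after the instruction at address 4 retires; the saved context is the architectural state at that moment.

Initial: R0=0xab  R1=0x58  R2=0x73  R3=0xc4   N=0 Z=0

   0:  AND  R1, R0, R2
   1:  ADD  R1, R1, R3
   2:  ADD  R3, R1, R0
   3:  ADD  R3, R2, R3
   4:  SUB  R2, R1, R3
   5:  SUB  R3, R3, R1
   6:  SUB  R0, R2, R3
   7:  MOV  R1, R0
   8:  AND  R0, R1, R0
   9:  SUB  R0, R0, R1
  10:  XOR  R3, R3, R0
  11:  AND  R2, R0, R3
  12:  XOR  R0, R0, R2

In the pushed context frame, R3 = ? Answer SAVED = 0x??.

after  0: R0=0xab R1=0x23 R2=0x73 R3=0xc4  N=0 Z=0
after  1: R0=0xab R1=0xe7 R2=0x73 R3=0xc4  N=1 Z=0
after  2: R0=0xab R1=0xe7 R2=0x73 R3=0x92  N=1 Z=0
after  3: R0=0xab R1=0xe7 R2=0x73 R3=0x05  N=0 Z=0
after  4: R0=0xab R1=0xe7 R2=0xe2 R3=0x05  N=1 Z=0
-- IRQ taken; context saved, return-PC = 5 --

SAVED = 0x05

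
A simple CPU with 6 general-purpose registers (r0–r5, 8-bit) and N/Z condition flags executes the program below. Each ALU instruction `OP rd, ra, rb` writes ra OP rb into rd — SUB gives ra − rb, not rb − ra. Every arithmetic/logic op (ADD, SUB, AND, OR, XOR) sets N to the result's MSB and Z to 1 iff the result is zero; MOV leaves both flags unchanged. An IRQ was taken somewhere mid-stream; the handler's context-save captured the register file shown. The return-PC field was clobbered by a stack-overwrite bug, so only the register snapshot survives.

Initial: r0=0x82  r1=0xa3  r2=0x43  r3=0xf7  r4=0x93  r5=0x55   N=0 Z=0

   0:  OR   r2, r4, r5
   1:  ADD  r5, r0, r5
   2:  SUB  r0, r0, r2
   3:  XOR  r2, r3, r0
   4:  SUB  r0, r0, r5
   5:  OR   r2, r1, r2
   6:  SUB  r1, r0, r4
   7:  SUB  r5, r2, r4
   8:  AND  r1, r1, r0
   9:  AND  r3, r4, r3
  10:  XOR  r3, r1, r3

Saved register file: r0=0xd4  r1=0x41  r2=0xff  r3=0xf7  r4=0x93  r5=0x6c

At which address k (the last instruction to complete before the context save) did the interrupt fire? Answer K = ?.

K = 7

after  0: r0=0x82 r1=0xa3 r2=0xd7 r3=0xf7 r4=0x93 r5=0x55  N=1 Z=0
after  1: r0=0x82 r1=0xa3 r2=0xd7 r3=0xf7 r4=0x93 r5=0xd7  N=1 Z=0
after  2: r0=0xab r1=0xa3 r2=0xd7 r3=0xf7 r4=0x93 r5=0xd7  N=1 Z=0
after  3: r0=0xab r1=0xa3 r2=0x5c r3=0xf7 r4=0x93 r5=0xd7  N=0 Z=0
after  4: r0=0xd4 r1=0xa3 r2=0x5c r3=0xf7 r4=0x93 r5=0xd7  N=1 Z=0
after  5: r0=0xd4 r1=0xa3 r2=0xff r3=0xf7 r4=0x93 r5=0xd7  N=1 Z=0
after  6: r0=0xd4 r1=0x41 r2=0xff r3=0xf7 r4=0x93 r5=0xd7  N=0 Z=0
after  7: r0=0xd4 r1=0x41 r2=0xff r3=0xf7 r4=0x93 r5=0x6c  N=0 Z=0
-- IRQ taken; context saved, return-PC = 8 --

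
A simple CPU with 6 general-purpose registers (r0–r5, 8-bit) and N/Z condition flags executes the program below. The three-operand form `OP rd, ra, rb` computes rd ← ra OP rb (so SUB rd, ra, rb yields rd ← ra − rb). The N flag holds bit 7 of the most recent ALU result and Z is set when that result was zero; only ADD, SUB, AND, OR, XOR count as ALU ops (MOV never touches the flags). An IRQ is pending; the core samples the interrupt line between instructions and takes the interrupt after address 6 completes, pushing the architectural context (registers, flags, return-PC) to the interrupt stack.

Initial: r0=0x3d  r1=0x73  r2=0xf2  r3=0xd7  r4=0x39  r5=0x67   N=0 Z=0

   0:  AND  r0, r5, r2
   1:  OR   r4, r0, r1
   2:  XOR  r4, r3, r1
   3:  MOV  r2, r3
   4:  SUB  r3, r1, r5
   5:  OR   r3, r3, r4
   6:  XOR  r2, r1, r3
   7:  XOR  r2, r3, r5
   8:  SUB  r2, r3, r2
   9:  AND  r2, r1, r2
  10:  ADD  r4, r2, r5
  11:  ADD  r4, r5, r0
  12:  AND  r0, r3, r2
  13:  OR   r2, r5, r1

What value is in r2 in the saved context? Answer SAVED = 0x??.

SAVED = 0xdf

after  0: r0=0x62 r1=0x73 r2=0xf2 r3=0xd7 r4=0x39 r5=0x67  N=0 Z=0
after  1: r0=0x62 r1=0x73 r2=0xf2 r3=0xd7 r4=0x73 r5=0x67  N=0 Z=0
after  2: r0=0x62 r1=0x73 r2=0xf2 r3=0xd7 r4=0xa4 r5=0x67  N=1 Z=0
after  3: r0=0x62 r1=0x73 r2=0xd7 r3=0xd7 r4=0xa4 r5=0x67  N=1 Z=0
after  4: r0=0x62 r1=0x73 r2=0xd7 r3=0x0c r4=0xa4 r5=0x67  N=0 Z=0
after  5: r0=0x62 r1=0x73 r2=0xd7 r3=0xac r4=0xa4 r5=0x67  N=1 Z=0
after  6: r0=0x62 r1=0x73 r2=0xdf r3=0xac r4=0xa4 r5=0x67  N=1 Z=0
-- IRQ taken; context saved, return-PC = 7 --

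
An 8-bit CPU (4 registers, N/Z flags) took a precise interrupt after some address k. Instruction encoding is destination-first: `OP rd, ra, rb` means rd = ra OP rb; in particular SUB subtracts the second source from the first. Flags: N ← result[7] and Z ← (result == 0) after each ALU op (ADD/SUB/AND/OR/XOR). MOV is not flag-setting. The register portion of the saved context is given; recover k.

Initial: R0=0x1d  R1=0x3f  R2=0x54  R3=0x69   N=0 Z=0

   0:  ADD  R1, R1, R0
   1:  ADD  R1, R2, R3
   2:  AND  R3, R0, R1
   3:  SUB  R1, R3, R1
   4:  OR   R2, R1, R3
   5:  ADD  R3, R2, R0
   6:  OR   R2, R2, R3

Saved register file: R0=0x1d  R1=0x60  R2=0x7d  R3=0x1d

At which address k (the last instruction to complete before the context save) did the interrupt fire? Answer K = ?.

K = 4

after  0: R0=0x1d R1=0x5c R2=0x54 R3=0x69  N=0 Z=0
after  1: R0=0x1d R1=0xbd R2=0x54 R3=0x69  N=1 Z=0
after  2: R0=0x1d R1=0xbd R2=0x54 R3=0x1d  N=0 Z=0
after  3: R0=0x1d R1=0x60 R2=0x54 R3=0x1d  N=0 Z=0
after  4: R0=0x1d R1=0x60 R2=0x7d R3=0x1d  N=0 Z=0
-- IRQ taken; context saved, return-PC = 5 --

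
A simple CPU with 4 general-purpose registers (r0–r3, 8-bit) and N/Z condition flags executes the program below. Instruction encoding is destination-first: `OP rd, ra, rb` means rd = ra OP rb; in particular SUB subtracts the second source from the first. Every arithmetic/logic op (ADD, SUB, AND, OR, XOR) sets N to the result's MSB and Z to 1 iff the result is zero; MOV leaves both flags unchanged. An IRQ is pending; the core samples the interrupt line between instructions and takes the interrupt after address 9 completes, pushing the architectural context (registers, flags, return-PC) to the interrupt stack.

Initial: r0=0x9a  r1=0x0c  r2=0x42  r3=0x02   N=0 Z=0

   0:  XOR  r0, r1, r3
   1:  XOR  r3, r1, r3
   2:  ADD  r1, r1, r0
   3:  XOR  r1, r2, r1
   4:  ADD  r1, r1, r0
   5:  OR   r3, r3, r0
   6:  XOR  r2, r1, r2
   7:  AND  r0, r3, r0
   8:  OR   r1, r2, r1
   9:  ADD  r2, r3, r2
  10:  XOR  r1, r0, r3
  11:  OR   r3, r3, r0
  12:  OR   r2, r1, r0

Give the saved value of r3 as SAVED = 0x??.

SAVED = 0x0e

after  0: r0=0x0e r1=0x0c r2=0x42 r3=0x02  N=0 Z=0
after  1: r0=0x0e r1=0x0c r2=0x42 r3=0x0e  N=0 Z=0
after  2: r0=0x0e r1=0x1a r2=0x42 r3=0x0e  N=0 Z=0
after  3: r0=0x0e r1=0x58 r2=0x42 r3=0x0e  N=0 Z=0
after  4: r0=0x0e r1=0x66 r2=0x42 r3=0x0e  N=0 Z=0
after  5: r0=0x0e r1=0x66 r2=0x42 r3=0x0e  N=0 Z=0
after  6: r0=0x0e r1=0x66 r2=0x24 r3=0x0e  N=0 Z=0
after  7: r0=0x0e r1=0x66 r2=0x24 r3=0x0e  N=0 Z=0
after  8: r0=0x0e r1=0x66 r2=0x24 r3=0x0e  N=0 Z=0
after  9: r0=0x0e r1=0x66 r2=0x32 r3=0x0e  N=0 Z=0
-- IRQ taken; context saved, return-PC = 10 --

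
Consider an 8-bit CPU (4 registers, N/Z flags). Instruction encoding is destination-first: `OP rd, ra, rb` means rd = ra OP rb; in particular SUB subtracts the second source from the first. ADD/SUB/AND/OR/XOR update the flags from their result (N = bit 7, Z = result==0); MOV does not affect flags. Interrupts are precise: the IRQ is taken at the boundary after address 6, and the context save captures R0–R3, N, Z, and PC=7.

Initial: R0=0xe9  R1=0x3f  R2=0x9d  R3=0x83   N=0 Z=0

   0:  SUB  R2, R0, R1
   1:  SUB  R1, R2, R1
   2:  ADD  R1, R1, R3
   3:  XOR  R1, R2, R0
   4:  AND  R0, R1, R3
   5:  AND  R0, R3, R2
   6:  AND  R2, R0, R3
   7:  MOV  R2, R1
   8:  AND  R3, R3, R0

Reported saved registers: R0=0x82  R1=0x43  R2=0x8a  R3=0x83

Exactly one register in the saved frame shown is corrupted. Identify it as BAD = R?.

after  0: R0=0xe9 R1=0x3f R2=0xaa R3=0x83  N=1 Z=0
after  1: R0=0xe9 R1=0x6b R2=0xaa R3=0x83  N=0 Z=0
after  2: R0=0xe9 R1=0xee R2=0xaa R3=0x83  N=1 Z=0
after  3: R0=0xe9 R1=0x43 R2=0xaa R3=0x83  N=0 Z=0
after  4: R0=0x03 R1=0x43 R2=0xaa R3=0x83  N=0 Z=0
after  5: R0=0x82 R1=0x43 R2=0xaa R3=0x83  N=1 Z=0
after  6: R0=0x82 R1=0x43 R2=0x82 R3=0x83  N=1 Z=0
-- IRQ taken; context saved, return-PC = 7 --
mismatch: R2: reported 0x8a vs actual 0x82

BAD = R2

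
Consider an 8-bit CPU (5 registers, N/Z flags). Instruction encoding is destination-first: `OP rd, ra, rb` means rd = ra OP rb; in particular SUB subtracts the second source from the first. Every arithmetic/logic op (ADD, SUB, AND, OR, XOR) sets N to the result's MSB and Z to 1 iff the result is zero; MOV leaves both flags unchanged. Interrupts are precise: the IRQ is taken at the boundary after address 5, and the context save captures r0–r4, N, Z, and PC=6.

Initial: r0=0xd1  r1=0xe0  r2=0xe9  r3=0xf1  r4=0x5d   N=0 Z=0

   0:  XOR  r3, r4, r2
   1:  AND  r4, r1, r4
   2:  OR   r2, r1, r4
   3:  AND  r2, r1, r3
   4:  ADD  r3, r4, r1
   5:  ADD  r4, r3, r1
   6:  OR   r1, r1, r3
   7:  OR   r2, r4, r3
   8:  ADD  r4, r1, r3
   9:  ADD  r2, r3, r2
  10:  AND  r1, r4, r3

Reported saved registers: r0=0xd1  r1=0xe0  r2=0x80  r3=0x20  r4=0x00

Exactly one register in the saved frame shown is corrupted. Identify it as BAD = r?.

after  0: r0=0xd1 r1=0xe0 r2=0xe9 r3=0xb4 r4=0x5d  N=1 Z=0
after  1: r0=0xd1 r1=0xe0 r2=0xe9 r3=0xb4 r4=0x40  N=0 Z=0
after  2: r0=0xd1 r1=0xe0 r2=0xe0 r3=0xb4 r4=0x40  N=1 Z=0
after  3: r0=0xd1 r1=0xe0 r2=0xa0 r3=0xb4 r4=0x40  N=1 Z=0
after  4: r0=0xd1 r1=0xe0 r2=0xa0 r3=0x20 r4=0x40  N=0 Z=0
after  5: r0=0xd1 r1=0xe0 r2=0xa0 r3=0x20 r4=0x00  N=0 Z=1
-- IRQ taken; context saved, return-PC = 6 --
mismatch: r2: reported 0x80 vs actual 0xa0

BAD = r2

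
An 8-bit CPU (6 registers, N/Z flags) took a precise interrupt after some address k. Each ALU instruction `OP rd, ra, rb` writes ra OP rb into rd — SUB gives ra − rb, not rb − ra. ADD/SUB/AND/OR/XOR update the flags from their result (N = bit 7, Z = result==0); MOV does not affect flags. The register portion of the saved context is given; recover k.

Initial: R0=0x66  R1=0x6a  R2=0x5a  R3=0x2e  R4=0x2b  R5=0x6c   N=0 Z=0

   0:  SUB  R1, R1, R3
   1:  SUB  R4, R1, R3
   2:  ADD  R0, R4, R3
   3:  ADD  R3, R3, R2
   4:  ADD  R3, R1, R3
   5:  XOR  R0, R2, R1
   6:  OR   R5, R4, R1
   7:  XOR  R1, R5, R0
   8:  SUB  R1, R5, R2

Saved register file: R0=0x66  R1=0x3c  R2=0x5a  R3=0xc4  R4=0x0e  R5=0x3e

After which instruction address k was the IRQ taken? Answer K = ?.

after  0: R0=0x66 R1=0x3c R2=0x5a R3=0x2e R4=0x2b R5=0x6c  N=0 Z=0
after  1: R0=0x66 R1=0x3c R2=0x5a R3=0x2e R4=0x0e R5=0x6c  N=0 Z=0
after  2: R0=0x3c R1=0x3c R2=0x5a R3=0x2e R4=0x0e R5=0x6c  N=0 Z=0
after  3: R0=0x3c R1=0x3c R2=0x5a R3=0x88 R4=0x0e R5=0x6c  N=1 Z=0
after  4: R0=0x3c R1=0x3c R2=0x5a R3=0xc4 R4=0x0e R5=0x6c  N=1 Z=0
after  5: R0=0x66 R1=0x3c R2=0x5a R3=0xc4 R4=0x0e R5=0x6c  N=0 Z=0
after  6: R0=0x66 R1=0x3c R2=0x5a R3=0xc4 R4=0x0e R5=0x3e  N=0 Z=0
-- IRQ taken; context saved, return-PC = 7 --

K = 6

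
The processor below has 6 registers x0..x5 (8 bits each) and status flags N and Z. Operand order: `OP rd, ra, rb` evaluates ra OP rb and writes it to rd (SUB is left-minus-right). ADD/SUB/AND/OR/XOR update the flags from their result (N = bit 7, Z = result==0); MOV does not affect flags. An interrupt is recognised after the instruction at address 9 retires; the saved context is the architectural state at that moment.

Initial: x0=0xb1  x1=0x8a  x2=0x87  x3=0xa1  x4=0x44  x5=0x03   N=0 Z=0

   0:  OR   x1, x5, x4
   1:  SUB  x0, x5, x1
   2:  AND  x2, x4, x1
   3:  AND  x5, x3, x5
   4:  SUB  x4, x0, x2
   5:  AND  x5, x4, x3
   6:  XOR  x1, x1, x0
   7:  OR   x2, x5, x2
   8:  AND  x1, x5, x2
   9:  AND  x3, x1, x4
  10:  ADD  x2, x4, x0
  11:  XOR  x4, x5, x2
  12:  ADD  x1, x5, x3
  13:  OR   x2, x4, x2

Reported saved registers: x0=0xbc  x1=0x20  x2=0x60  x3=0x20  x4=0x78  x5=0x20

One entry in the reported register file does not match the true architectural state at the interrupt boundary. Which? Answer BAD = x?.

after  0: x0=0xb1 x1=0x47 x2=0x87 x3=0xa1 x4=0x44 x5=0x03  N=0 Z=0
after  1: x0=0xbc x1=0x47 x2=0x87 x3=0xa1 x4=0x44 x5=0x03  N=1 Z=0
after  2: x0=0xbc x1=0x47 x2=0x44 x3=0xa1 x4=0x44 x5=0x03  N=0 Z=0
after  3: x0=0xbc x1=0x47 x2=0x44 x3=0xa1 x4=0x44 x5=0x01  N=0 Z=0
after  4: x0=0xbc x1=0x47 x2=0x44 x3=0xa1 x4=0x78 x5=0x01  N=0 Z=0
after  5: x0=0xbc x1=0x47 x2=0x44 x3=0xa1 x4=0x78 x5=0x20  N=0 Z=0
after  6: x0=0xbc x1=0xfb x2=0x44 x3=0xa1 x4=0x78 x5=0x20  N=1 Z=0
after  7: x0=0xbc x1=0xfb x2=0x64 x3=0xa1 x4=0x78 x5=0x20  N=0 Z=0
after  8: x0=0xbc x1=0x20 x2=0x64 x3=0xa1 x4=0x78 x5=0x20  N=0 Z=0
after  9: x0=0xbc x1=0x20 x2=0x64 x3=0x20 x4=0x78 x5=0x20  N=0 Z=0
-- IRQ taken; context saved, return-PC = 10 --
mismatch: x2: reported 0x60 vs actual 0x64

BAD = x2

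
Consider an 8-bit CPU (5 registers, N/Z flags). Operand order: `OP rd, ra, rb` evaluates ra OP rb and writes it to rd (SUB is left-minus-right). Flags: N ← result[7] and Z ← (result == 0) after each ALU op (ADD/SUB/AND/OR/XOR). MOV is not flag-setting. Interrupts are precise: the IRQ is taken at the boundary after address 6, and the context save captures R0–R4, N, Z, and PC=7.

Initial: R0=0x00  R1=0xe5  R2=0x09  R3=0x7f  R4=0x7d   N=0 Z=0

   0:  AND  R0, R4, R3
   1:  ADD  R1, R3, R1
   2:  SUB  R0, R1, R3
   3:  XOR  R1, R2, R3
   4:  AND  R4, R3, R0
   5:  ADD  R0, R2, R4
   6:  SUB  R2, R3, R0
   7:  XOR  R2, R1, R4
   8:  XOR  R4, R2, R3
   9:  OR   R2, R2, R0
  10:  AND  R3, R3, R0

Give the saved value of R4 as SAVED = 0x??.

SAVED = 0x65

after  0: R0=0x7d R1=0xe5 R2=0x09 R3=0x7f R4=0x7d  N=0 Z=0
after  1: R0=0x7d R1=0x64 R2=0x09 R3=0x7f R4=0x7d  N=0 Z=0
after  2: R0=0xe5 R1=0x64 R2=0x09 R3=0x7f R4=0x7d  N=1 Z=0
after  3: R0=0xe5 R1=0x76 R2=0x09 R3=0x7f R4=0x7d  N=0 Z=0
after  4: R0=0xe5 R1=0x76 R2=0x09 R3=0x7f R4=0x65  N=0 Z=0
after  5: R0=0x6e R1=0x76 R2=0x09 R3=0x7f R4=0x65  N=0 Z=0
after  6: R0=0x6e R1=0x76 R2=0x11 R3=0x7f R4=0x65  N=0 Z=0
-- IRQ taken; context saved, return-PC = 7 --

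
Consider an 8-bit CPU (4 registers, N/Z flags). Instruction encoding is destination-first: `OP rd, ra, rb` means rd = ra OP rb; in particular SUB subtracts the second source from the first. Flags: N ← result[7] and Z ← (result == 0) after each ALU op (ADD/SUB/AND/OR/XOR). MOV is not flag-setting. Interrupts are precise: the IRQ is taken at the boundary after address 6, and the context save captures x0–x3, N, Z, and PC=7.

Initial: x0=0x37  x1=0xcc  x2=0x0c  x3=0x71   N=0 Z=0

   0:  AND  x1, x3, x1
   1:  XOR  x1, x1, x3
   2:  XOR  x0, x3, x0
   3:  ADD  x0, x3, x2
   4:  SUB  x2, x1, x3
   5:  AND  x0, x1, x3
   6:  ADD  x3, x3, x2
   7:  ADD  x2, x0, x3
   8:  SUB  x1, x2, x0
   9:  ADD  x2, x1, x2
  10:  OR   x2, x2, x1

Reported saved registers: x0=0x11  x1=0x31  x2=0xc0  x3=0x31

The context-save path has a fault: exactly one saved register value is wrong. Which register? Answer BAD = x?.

after  0: x0=0x37 x1=0x40 x2=0x0c x3=0x71  N=0 Z=0
after  1: x0=0x37 x1=0x31 x2=0x0c x3=0x71  N=0 Z=0
after  2: x0=0x46 x1=0x31 x2=0x0c x3=0x71  N=0 Z=0
after  3: x0=0x7d x1=0x31 x2=0x0c x3=0x71  N=0 Z=0
after  4: x0=0x7d x1=0x31 x2=0xc0 x3=0x71  N=1 Z=0
after  5: x0=0x31 x1=0x31 x2=0xc0 x3=0x71  N=0 Z=0
after  6: x0=0x31 x1=0x31 x2=0xc0 x3=0x31  N=0 Z=0
-- IRQ taken; context saved, return-PC = 7 --
mismatch: x0: reported 0x11 vs actual 0x31

BAD = x0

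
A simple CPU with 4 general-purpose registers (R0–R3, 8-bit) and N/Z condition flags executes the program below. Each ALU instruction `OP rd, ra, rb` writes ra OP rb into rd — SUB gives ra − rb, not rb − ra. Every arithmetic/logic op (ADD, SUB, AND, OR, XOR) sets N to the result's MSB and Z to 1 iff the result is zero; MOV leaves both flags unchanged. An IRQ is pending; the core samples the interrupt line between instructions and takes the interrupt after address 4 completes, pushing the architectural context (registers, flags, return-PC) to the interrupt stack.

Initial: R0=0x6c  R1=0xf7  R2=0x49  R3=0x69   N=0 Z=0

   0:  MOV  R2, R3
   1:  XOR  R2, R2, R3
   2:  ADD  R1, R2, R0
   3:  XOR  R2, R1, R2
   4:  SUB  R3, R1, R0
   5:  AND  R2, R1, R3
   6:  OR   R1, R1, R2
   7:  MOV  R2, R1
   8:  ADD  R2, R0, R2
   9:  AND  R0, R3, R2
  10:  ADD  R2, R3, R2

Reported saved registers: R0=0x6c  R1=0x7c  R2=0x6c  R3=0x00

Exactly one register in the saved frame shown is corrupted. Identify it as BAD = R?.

after  0: R0=0x6c R1=0xf7 R2=0x69 R3=0x69  N=0 Z=0
after  1: R0=0x6c R1=0xf7 R2=0x00 R3=0x69  N=0 Z=1
after  2: R0=0x6c R1=0x6c R2=0x00 R3=0x69  N=0 Z=0
after  3: R0=0x6c R1=0x6c R2=0x6c R3=0x69  N=0 Z=0
after  4: R0=0x6c R1=0x6c R2=0x6c R3=0x00  N=0 Z=1
-- IRQ taken; context saved, return-PC = 5 --
mismatch: R1: reported 0x7c vs actual 0x6c

BAD = R1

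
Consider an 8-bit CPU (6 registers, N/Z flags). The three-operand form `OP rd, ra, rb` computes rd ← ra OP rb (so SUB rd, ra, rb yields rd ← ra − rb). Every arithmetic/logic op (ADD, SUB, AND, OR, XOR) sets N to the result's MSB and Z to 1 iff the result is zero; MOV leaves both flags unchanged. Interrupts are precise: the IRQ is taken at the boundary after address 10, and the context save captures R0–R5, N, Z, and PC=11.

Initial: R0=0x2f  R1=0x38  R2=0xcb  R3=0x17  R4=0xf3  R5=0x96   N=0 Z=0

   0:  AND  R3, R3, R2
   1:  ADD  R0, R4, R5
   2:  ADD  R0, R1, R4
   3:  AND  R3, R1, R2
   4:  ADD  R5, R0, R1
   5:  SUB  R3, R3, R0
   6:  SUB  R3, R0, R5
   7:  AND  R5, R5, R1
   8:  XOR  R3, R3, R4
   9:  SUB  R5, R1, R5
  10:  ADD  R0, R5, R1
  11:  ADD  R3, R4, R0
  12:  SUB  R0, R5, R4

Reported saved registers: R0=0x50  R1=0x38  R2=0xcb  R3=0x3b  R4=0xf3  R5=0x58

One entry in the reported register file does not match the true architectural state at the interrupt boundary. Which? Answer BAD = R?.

after  0: R0=0x2f R1=0x38 R2=0xcb R3=0x03 R4=0xf3 R5=0x96  N=0 Z=0
after  1: R0=0x89 R1=0x38 R2=0xcb R3=0x03 R4=0xf3 R5=0x96  N=1 Z=0
after  2: R0=0x2b R1=0x38 R2=0xcb R3=0x03 R4=0xf3 R5=0x96  N=0 Z=0
after  3: R0=0x2b R1=0x38 R2=0xcb R3=0x08 R4=0xf3 R5=0x96  N=0 Z=0
after  4: R0=0x2b R1=0x38 R2=0xcb R3=0x08 R4=0xf3 R5=0x63  N=0 Z=0
after  5: R0=0x2b R1=0x38 R2=0xcb R3=0xdd R4=0xf3 R5=0x63  N=1 Z=0
after  6: R0=0x2b R1=0x38 R2=0xcb R3=0xc8 R4=0xf3 R5=0x63  N=1 Z=0
after  7: R0=0x2b R1=0x38 R2=0xcb R3=0xc8 R4=0xf3 R5=0x20  N=0 Z=0
after  8: R0=0x2b R1=0x38 R2=0xcb R3=0x3b R4=0xf3 R5=0x20  N=0 Z=0
after  9: R0=0x2b R1=0x38 R2=0xcb R3=0x3b R4=0xf3 R5=0x18  N=0 Z=0
after 10: R0=0x50 R1=0x38 R2=0xcb R3=0x3b R4=0xf3 R5=0x18  N=0 Z=0
-- IRQ taken; context saved, return-PC = 11 --
mismatch: R5: reported 0x58 vs actual 0x18

BAD = R5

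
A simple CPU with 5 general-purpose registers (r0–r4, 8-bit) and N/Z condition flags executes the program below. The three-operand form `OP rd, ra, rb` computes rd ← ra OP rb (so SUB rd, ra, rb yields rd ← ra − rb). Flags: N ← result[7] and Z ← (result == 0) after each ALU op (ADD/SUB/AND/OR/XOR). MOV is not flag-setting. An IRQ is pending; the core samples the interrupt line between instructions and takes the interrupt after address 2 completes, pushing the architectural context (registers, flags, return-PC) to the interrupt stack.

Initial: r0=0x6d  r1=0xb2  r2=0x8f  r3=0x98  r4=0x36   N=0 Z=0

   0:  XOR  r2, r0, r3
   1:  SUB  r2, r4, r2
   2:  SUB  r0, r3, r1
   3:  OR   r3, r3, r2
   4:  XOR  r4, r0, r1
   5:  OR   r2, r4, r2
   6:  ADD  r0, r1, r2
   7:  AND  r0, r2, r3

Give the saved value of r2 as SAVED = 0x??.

SAVED = 0x41

after  0: r0=0x6d r1=0xb2 r2=0xf5 r3=0x98 r4=0x36  N=1 Z=0
after  1: r0=0x6d r1=0xb2 r2=0x41 r3=0x98 r4=0x36  N=0 Z=0
after  2: r0=0xe6 r1=0xb2 r2=0x41 r3=0x98 r4=0x36  N=1 Z=0
-- IRQ taken; context saved, return-PC = 3 --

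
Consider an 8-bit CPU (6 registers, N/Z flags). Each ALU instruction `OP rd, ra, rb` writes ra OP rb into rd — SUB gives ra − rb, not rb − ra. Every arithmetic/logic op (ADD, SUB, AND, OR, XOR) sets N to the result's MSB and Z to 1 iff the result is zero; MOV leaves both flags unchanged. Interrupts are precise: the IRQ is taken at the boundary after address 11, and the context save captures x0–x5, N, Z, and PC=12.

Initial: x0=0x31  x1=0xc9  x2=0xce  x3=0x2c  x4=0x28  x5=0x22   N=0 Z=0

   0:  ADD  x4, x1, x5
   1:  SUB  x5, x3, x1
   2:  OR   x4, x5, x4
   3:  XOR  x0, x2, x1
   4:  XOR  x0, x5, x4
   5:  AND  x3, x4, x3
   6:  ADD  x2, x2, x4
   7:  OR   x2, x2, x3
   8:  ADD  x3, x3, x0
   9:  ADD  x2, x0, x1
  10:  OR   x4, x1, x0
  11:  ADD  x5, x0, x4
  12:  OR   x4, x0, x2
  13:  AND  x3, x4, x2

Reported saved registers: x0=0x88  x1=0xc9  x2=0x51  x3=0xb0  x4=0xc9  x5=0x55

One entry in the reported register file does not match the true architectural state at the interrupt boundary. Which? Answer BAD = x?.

BAD = x5

after  0: x0=0x31 x1=0xc9 x2=0xce x3=0x2c x4=0xeb x5=0x22  N=1 Z=0
after  1: x0=0x31 x1=0xc9 x2=0xce x3=0x2c x4=0xeb x5=0x63  N=0 Z=0
after  2: x0=0x31 x1=0xc9 x2=0xce x3=0x2c x4=0xeb x5=0x63  N=1 Z=0
after  3: x0=0x07 x1=0xc9 x2=0xce x3=0x2c x4=0xeb x5=0x63  N=0 Z=0
after  4: x0=0x88 x1=0xc9 x2=0xce x3=0x2c x4=0xeb x5=0x63  N=1 Z=0
after  5: x0=0x88 x1=0xc9 x2=0xce x3=0x28 x4=0xeb x5=0x63  N=0 Z=0
after  6: x0=0x88 x1=0xc9 x2=0xb9 x3=0x28 x4=0xeb x5=0x63  N=1 Z=0
after  7: x0=0x88 x1=0xc9 x2=0xb9 x3=0x28 x4=0xeb x5=0x63  N=1 Z=0
after  8: x0=0x88 x1=0xc9 x2=0xb9 x3=0xb0 x4=0xeb x5=0x63  N=1 Z=0
after  9: x0=0x88 x1=0xc9 x2=0x51 x3=0xb0 x4=0xeb x5=0x63  N=0 Z=0
after 10: x0=0x88 x1=0xc9 x2=0x51 x3=0xb0 x4=0xc9 x5=0x63  N=1 Z=0
after 11: x0=0x88 x1=0xc9 x2=0x51 x3=0xb0 x4=0xc9 x5=0x51  N=0 Z=0
-- IRQ taken; context saved, return-PC = 12 --
mismatch: x5: reported 0x55 vs actual 0x51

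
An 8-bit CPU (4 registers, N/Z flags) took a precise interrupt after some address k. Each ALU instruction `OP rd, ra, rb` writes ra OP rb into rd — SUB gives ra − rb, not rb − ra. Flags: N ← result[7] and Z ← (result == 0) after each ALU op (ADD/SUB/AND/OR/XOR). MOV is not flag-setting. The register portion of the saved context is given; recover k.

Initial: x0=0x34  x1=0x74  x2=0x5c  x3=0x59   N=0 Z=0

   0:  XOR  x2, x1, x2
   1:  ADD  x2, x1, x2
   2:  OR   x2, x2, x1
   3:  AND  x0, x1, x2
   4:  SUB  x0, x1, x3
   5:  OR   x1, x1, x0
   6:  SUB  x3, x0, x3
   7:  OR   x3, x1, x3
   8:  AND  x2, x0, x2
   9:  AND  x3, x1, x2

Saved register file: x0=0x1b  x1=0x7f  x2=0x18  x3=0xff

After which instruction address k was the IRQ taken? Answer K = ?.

K = 8

after  0: x0=0x34 x1=0x74 x2=0x28 x3=0x59  N=0 Z=0
after  1: x0=0x34 x1=0x74 x2=0x9c x3=0x59  N=1 Z=0
after  2: x0=0x34 x1=0x74 x2=0xfc x3=0x59  N=1 Z=0
after  3: x0=0x74 x1=0x74 x2=0xfc x3=0x59  N=0 Z=0
after  4: x0=0x1b x1=0x74 x2=0xfc x3=0x59  N=0 Z=0
after  5: x0=0x1b x1=0x7f x2=0xfc x3=0x59  N=0 Z=0
after  6: x0=0x1b x1=0x7f x2=0xfc x3=0xc2  N=1 Z=0
after  7: x0=0x1b x1=0x7f x2=0xfc x3=0xff  N=1 Z=0
after  8: x0=0x1b x1=0x7f x2=0x18 x3=0xff  N=0 Z=0
-- IRQ taken; context saved, return-PC = 9 --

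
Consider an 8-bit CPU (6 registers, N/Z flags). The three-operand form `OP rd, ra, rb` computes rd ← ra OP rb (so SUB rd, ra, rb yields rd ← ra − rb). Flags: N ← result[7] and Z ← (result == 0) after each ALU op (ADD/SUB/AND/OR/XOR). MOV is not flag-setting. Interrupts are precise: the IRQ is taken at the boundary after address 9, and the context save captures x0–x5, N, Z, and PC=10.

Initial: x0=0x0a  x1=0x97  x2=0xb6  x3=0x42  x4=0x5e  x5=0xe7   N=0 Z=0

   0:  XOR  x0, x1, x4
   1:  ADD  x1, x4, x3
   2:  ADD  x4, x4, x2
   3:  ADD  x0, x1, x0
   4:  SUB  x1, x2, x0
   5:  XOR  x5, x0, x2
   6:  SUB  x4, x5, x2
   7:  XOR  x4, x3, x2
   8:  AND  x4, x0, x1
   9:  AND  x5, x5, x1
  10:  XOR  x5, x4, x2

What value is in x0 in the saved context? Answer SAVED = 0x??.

after  0: x0=0xc9 x1=0x97 x2=0xb6 x3=0x42 x4=0x5e x5=0xe7  N=1 Z=0
after  1: x0=0xc9 x1=0xa0 x2=0xb6 x3=0x42 x4=0x5e x5=0xe7  N=1 Z=0
after  2: x0=0xc9 x1=0xa0 x2=0xb6 x3=0x42 x4=0x14 x5=0xe7  N=0 Z=0
after  3: x0=0x69 x1=0xa0 x2=0xb6 x3=0x42 x4=0x14 x5=0xe7  N=0 Z=0
after  4: x0=0x69 x1=0x4d x2=0xb6 x3=0x42 x4=0x14 x5=0xe7  N=0 Z=0
after  5: x0=0x69 x1=0x4d x2=0xb6 x3=0x42 x4=0x14 x5=0xdf  N=1 Z=0
after  6: x0=0x69 x1=0x4d x2=0xb6 x3=0x42 x4=0x29 x5=0xdf  N=0 Z=0
after  7: x0=0x69 x1=0x4d x2=0xb6 x3=0x42 x4=0xf4 x5=0xdf  N=1 Z=0
after  8: x0=0x69 x1=0x4d x2=0xb6 x3=0x42 x4=0x49 x5=0xdf  N=0 Z=0
after  9: x0=0x69 x1=0x4d x2=0xb6 x3=0x42 x4=0x49 x5=0x4d  N=0 Z=0
-- IRQ taken; context saved, return-PC = 10 --

SAVED = 0x69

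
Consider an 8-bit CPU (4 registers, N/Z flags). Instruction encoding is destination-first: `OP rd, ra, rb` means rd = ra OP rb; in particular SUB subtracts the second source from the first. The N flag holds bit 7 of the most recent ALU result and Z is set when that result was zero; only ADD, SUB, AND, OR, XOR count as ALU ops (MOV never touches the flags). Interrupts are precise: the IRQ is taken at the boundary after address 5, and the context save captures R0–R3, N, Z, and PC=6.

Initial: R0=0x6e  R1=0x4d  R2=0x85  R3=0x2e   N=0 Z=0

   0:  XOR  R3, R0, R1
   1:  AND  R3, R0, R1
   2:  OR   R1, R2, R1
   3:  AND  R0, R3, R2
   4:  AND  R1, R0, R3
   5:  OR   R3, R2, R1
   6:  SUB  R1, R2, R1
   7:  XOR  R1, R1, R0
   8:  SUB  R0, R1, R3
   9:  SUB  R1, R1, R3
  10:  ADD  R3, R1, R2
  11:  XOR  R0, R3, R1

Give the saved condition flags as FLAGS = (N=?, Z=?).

after  0: R0=0x6e R1=0x4d R2=0x85 R3=0x23  N=0 Z=0
after  1: R0=0x6e R1=0x4d R2=0x85 R3=0x4c  N=0 Z=0
after  2: R0=0x6e R1=0xcd R2=0x85 R3=0x4c  N=1 Z=0
after  3: R0=0x04 R1=0xcd R2=0x85 R3=0x4c  N=0 Z=0
after  4: R0=0x04 R1=0x04 R2=0x85 R3=0x4c  N=0 Z=0
after  5: R0=0x04 R1=0x04 R2=0x85 R3=0x85  N=1 Z=0
-- IRQ taken; context saved, return-PC = 6 --

FLAGS = (N=1, Z=0)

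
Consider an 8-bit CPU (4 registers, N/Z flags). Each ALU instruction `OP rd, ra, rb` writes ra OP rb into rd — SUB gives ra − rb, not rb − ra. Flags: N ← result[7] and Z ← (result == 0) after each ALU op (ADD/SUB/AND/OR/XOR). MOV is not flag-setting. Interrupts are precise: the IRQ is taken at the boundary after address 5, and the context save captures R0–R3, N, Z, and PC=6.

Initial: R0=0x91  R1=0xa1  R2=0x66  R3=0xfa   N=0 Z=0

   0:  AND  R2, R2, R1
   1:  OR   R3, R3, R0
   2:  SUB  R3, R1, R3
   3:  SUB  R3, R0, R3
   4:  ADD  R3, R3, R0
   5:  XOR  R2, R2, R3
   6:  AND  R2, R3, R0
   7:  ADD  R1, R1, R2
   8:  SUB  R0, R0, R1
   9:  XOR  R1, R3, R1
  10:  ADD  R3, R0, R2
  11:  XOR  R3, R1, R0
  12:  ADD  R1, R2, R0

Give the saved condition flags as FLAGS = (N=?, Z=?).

after  0: R0=0x91 R1=0xa1 R2=0x20 R3=0xfa  N=0 Z=0
after  1: R0=0x91 R1=0xa1 R2=0x20 R3=0xfb  N=1 Z=0
after  2: R0=0x91 R1=0xa1 R2=0x20 R3=0xa6  N=1 Z=0
after  3: R0=0x91 R1=0xa1 R2=0x20 R3=0xeb  N=1 Z=0
after  4: R0=0x91 R1=0xa1 R2=0x20 R3=0x7c  N=0 Z=0
after  5: R0=0x91 R1=0xa1 R2=0x5c R3=0x7c  N=0 Z=0
-- IRQ taken; context saved, return-PC = 6 --

FLAGS = (N=0, Z=0)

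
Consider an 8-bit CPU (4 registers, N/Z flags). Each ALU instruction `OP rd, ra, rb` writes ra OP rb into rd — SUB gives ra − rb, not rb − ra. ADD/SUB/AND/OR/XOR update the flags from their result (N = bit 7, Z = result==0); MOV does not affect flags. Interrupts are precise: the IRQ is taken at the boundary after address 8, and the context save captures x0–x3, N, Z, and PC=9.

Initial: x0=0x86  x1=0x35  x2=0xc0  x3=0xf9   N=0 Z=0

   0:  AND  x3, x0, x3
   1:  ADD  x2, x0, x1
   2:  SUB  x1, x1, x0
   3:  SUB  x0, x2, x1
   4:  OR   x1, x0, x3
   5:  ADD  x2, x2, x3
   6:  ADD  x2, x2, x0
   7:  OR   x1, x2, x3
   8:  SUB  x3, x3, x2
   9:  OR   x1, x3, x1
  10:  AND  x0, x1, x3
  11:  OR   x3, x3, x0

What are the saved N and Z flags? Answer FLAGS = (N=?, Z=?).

after  0: x0=0x86 x1=0x35 x2=0xc0 x3=0x80  N=1 Z=0
after  1: x0=0x86 x1=0x35 x2=0xbb x3=0x80  N=1 Z=0
after  2: x0=0x86 x1=0xaf x2=0xbb x3=0x80  N=1 Z=0
after  3: x0=0x0c x1=0xaf x2=0xbb x3=0x80  N=0 Z=0
after  4: x0=0x0c x1=0x8c x2=0xbb x3=0x80  N=1 Z=0
after  5: x0=0x0c x1=0x8c x2=0x3b x3=0x80  N=0 Z=0
after  6: x0=0x0c x1=0x8c x2=0x47 x3=0x80  N=0 Z=0
after  7: x0=0x0c x1=0xc7 x2=0x47 x3=0x80  N=1 Z=0
after  8: x0=0x0c x1=0xc7 x2=0x47 x3=0x39  N=0 Z=0
-- IRQ taken; context saved, return-PC = 9 --

FLAGS = (N=0, Z=0)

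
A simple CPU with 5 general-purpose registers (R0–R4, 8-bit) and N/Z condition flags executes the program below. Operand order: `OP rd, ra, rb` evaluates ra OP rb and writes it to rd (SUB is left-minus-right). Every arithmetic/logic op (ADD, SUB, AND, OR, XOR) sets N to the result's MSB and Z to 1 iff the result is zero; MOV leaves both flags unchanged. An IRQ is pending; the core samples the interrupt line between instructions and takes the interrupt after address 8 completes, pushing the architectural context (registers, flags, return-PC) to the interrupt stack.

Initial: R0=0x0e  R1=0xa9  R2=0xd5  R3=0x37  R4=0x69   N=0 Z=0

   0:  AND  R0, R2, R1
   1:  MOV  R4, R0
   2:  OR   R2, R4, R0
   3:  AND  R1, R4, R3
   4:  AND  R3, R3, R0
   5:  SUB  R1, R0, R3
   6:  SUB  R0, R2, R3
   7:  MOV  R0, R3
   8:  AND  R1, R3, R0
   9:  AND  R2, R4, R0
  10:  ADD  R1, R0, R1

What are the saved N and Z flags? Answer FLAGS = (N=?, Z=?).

after  0: R0=0x81 R1=0xa9 R2=0xd5 R3=0x37 R4=0x69  N=1 Z=0
after  1: R0=0x81 R1=0xa9 R2=0xd5 R3=0x37 R4=0x81  N=1 Z=0
after  2: R0=0x81 R1=0xa9 R2=0x81 R3=0x37 R4=0x81  N=1 Z=0
after  3: R0=0x81 R1=0x01 R2=0x81 R3=0x37 R4=0x81  N=0 Z=0
after  4: R0=0x81 R1=0x01 R2=0x81 R3=0x01 R4=0x81  N=0 Z=0
after  5: R0=0x81 R1=0x80 R2=0x81 R3=0x01 R4=0x81  N=1 Z=0
after  6: R0=0x80 R1=0x80 R2=0x81 R3=0x01 R4=0x81  N=1 Z=0
after  7: R0=0x01 R1=0x80 R2=0x81 R3=0x01 R4=0x81  N=1 Z=0
after  8: R0=0x01 R1=0x01 R2=0x81 R3=0x01 R4=0x81  N=0 Z=0
-- IRQ taken; context saved, return-PC = 9 --

FLAGS = (N=0, Z=0)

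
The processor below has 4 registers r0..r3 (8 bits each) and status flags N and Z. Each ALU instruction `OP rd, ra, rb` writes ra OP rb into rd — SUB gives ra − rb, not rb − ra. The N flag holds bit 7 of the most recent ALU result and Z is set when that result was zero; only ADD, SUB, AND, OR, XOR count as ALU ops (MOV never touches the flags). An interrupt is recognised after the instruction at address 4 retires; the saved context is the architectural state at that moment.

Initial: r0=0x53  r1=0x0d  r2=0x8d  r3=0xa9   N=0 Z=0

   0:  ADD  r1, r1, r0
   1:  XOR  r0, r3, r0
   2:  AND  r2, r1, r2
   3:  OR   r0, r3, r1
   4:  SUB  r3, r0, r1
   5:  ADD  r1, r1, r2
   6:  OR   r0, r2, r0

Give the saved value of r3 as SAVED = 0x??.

SAVED = 0x89

after  0: r0=0x53 r1=0x60 r2=0x8d r3=0xa9  N=0 Z=0
after  1: r0=0xfa r1=0x60 r2=0x8d r3=0xa9  N=1 Z=0
after  2: r0=0xfa r1=0x60 r2=0x00 r3=0xa9  N=0 Z=1
after  3: r0=0xe9 r1=0x60 r2=0x00 r3=0xa9  N=1 Z=0
after  4: r0=0xe9 r1=0x60 r2=0x00 r3=0x89  N=1 Z=0
-- IRQ taken; context saved, return-PC = 5 --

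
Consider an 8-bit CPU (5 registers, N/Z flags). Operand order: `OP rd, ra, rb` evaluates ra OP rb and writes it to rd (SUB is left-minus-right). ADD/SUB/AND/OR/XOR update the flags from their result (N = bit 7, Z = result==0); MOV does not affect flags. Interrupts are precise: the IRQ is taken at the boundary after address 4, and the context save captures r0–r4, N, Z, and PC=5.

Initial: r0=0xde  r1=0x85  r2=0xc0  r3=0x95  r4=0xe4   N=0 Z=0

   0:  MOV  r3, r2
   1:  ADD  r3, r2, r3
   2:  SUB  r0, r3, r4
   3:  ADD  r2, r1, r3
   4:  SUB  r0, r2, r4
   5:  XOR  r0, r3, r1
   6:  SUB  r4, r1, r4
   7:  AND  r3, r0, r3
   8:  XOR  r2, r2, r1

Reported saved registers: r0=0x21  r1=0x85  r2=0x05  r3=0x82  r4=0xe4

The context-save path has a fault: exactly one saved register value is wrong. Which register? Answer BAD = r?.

after  0: r0=0xde r1=0x85 r2=0xc0 r3=0xc0 r4=0xe4  N=0 Z=0
after  1: r0=0xde r1=0x85 r2=0xc0 r3=0x80 r4=0xe4  N=1 Z=0
after  2: r0=0x9c r1=0x85 r2=0xc0 r3=0x80 r4=0xe4  N=1 Z=0
after  3: r0=0x9c r1=0x85 r2=0x05 r3=0x80 r4=0xe4  N=0 Z=0
after  4: r0=0x21 r1=0x85 r2=0x05 r3=0x80 r4=0xe4  N=0 Z=0
-- IRQ taken; context saved, return-PC = 5 --
mismatch: r3: reported 0x82 vs actual 0x80

BAD = r3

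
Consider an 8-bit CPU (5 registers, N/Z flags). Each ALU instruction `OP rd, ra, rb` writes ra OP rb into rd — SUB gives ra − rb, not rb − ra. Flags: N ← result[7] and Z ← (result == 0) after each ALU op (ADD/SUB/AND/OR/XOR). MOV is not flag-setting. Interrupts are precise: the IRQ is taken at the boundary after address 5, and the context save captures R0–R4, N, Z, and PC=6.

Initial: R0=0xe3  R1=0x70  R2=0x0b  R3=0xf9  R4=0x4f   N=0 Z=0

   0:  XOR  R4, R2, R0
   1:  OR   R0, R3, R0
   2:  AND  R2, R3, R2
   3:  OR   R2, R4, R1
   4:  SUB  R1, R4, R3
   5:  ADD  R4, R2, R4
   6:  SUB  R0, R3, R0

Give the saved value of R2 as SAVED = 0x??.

SAVED = 0xf8

after  0: R0=0xe3 R1=0x70 R2=0x0b R3=0xf9 R4=0xe8  N=1 Z=0
after  1: R0=0xfb R1=0x70 R2=0x0b R3=0xf9 R4=0xe8  N=1 Z=0
after  2: R0=0xfb R1=0x70 R2=0x09 R3=0xf9 R4=0xe8  N=0 Z=0
after  3: R0=0xfb R1=0x70 R2=0xf8 R3=0xf9 R4=0xe8  N=1 Z=0
after  4: R0=0xfb R1=0xef R2=0xf8 R3=0xf9 R4=0xe8  N=1 Z=0
after  5: R0=0xfb R1=0xef R2=0xf8 R3=0xf9 R4=0xe0  N=1 Z=0
-- IRQ taken; context saved, return-PC = 6 --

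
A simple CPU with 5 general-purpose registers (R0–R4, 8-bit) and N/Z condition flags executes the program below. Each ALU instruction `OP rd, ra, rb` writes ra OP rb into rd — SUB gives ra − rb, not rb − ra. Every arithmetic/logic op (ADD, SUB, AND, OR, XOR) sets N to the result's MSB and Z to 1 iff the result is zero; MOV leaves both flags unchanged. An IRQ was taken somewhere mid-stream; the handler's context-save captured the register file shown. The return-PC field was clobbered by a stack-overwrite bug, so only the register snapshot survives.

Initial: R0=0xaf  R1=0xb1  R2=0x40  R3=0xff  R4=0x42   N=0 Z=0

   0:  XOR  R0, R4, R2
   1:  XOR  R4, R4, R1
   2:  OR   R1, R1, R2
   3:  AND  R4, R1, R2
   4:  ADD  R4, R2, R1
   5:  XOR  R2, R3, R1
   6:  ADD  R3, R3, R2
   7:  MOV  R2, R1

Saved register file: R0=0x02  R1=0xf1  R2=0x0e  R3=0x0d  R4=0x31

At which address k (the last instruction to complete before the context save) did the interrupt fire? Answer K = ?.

K = 6

after  0: R0=0x02 R1=0xb1 R2=0x40 R3=0xff R4=0x42  N=0 Z=0
after  1: R0=0x02 R1=0xb1 R2=0x40 R3=0xff R4=0xf3  N=1 Z=0
after  2: R0=0x02 R1=0xf1 R2=0x40 R3=0xff R4=0xf3  N=1 Z=0
after  3: R0=0x02 R1=0xf1 R2=0x40 R3=0xff R4=0x40  N=0 Z=0
after  4: R0=0x02 R1=0xf1 R2=0x40 R3=0xff R4=0x31  N=0 Z=0
after  5: R0=0x02 R1=0xf1 R2=0x0e R3=0xff R4=0x31  N=0 Z=0
after  6: R0=0x02 R1=0xf1 R2=0x0e R3=0x0d R4=0x31  N=0 Z=0
-- IRQ taken; context saved, return-PC = 7 --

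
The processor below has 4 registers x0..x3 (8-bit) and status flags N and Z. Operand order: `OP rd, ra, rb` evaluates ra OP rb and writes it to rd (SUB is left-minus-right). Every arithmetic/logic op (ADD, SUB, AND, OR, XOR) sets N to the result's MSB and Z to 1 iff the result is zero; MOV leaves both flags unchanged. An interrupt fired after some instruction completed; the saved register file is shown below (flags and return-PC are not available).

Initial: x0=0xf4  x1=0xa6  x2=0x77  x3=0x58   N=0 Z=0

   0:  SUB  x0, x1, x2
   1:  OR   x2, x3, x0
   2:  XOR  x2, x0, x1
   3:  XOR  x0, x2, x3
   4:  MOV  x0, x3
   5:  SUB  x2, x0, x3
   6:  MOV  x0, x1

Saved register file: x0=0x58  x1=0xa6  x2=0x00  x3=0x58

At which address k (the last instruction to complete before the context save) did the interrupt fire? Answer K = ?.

after  0: x0=0x2f x1=0xa6 x2=0x77 x3=0x58  N=0 Z=0
after  1: x0=0x2f x1=0xa6 x2=0x7f x3=0x58  N=0 Z=0
after  2: x0=0x2f x1=0xa6 x2=0x89 x3=0x58  N=1 Z=0
after  3: x0=0xd1 x1=0xa6 x2=0x89 x3=0x58  N=1 Z=0
after  4: x0=0x58 x1=0xa6 x2=0x89 x3=0x58  N=1 Z=0
after  5: x0=0x58 x1=0xa6 x2=0x00 x3=0x58  N=0 Z=1
-- IRQ taken; context saved, return-PC = 6 --

K = 5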